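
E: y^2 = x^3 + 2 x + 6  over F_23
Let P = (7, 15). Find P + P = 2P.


Doubling: s = (3 x1^2 + a) / (2 y1)
s = (3*7^2 + 2) / (2*15) mod 23 = 18
x3 = s^2 - 2 x1 mod 23 = 18^2 - 2*7 = 11
y3 = s (x1 - x3) - y1 mod 23 = 18 * (7 - 11) - 15 = 5

2P = (11, 5)


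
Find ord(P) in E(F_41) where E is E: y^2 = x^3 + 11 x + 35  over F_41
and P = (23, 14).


Compute successive multiples of P until we hit O:
  1P = (23, 14)
  2P = (28, 14)
  3P = (31, 27)
  4P = (30, 31)
  5P = (19, 25)
  6P = (4, 26)
  7P = (37, 38)
  8P = (40, 33)
  ... (continuing to 47P)
  47P = O

ord(P) = 47


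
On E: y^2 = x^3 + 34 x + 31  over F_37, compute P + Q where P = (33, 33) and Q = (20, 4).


P != Q, so use the chord formula.
s = (y2 - y1) / (x2 - x1) = (8) / (24) mod 37 = 25
x3 = s^2 - x1 - x2 mod 37 = 25^2 - 33 - 20 = 17
y3 = s (x1 - x3) - y1 mod 37 = 25 * (33 - 17) - 33 = 34

P + Q = (17, 34)


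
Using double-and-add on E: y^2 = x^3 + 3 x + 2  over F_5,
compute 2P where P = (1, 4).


k = 2 = 10_2 (binary, LSB first: 01)
Double-and-add from P = (1, 4):
  bit 0 = 0: acc unchanged = O
  bit 1 = 1: acc = O + (2, 4) = (2, 4)

2P = (2, 4)


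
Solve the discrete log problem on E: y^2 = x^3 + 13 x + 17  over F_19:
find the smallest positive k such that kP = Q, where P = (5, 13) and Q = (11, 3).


Enumerate multiples of P until we hit Q = (11, 3):
  1P = (5, 13)
  2P = (10, 11)
  3P = (11, 16)
  4P = (8, 14)
  5P = (4, 0)
  6P = (8, 5)
  7P = (11, 3)
Match found at i = 7.

k = 7


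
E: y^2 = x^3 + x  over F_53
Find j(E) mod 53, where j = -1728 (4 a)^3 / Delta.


Delta = -16(4 a^3 + 27 b^2) mod 53 = 42
-1728 * (4 a)^3 = -1728 * (4*1)^3 mod 53 = 19
j = 19 * 42^(-1) mod 53 = 32

j = 32 (mod 53)


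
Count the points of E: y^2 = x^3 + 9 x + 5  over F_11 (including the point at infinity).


For each x in F_11, count y with y^2 = x^3 + 9 x + 5 mod 11:
  x = 0: RHS = 5, y in [4, 7]  -> 2 point(s)
  x = 1: RHS = 4, y in [2, 9]  -> 2 point(s)
  x = 2: RHS = 9, y in [3, 8]  -> 2 point(s)
  x = 3: RHS = 4, y in [2, 9]  -> 2 point(s)
  x = 6: RHS = 0, y in [0]  -> 1 point(s)
  x = 7: RHS = 4, y in [2, 9]  -> 2 point(s)
  x = 9: RHS = 1, y in [1, 10]  -> 2 point(s)
Affine points: 13. Add the point at infinity: total = 14.

#E(F_11) = 14


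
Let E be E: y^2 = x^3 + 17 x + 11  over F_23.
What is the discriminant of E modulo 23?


4 a^3 + 27 b^2 = 4*17^3 + 27*11^2 = 19652 + 3267 = 22919
Delta = -16 * (22919) = -366704
Delta mod 23 = 8

Delta = 8 (mod 23)


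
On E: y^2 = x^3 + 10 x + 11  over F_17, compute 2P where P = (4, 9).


Doubling: s = (3 x1^2 + a) / (2 y1)
s = (3*4^2 + 10) / (2*9) mod 17 = 7
x3 = s^2 - 2 x1 mod 17 = 7^2 - 2*4 = 7
y3 = s (x1 - x3) - y1 mod 17 = 7 * (4 - 7) - 9 = 4

2P = (7, 4)


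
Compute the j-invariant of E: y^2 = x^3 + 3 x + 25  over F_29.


Delta = -16(4 a^3 + 27 b^2) mod 29 = 2
-1728 * (4 a)^3 = -1728 * (4*3)^3 mod 29 = 1
j = 1 * 2^(-1) mod 29 = 15

j = 15 (mod 29)


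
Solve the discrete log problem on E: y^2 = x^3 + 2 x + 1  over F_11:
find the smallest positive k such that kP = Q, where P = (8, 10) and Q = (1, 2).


Enumerate multiples of P until we hit Q = (1, 2):
  1P = (8, 10)
  2P = (10, 8)
  3P = (5, 9)
  4P = (3, 10)
  5P = (0, 1)
  6P = (1, 2)
Match found at i = 6.

k = 6


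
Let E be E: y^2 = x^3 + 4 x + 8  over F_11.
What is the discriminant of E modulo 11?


4 a^3 + 27 b^2 = 4*4^3 + 27*8^2 = 256 + 1728 = 1984
Delta = -16 * (1984) = -31744
Delta mod 11 = 2

Delta = 2 (mod 11)


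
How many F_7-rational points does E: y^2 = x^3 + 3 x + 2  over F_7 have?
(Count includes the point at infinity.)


For each x in F_7, count y with y^2 = x^3 + 3 x + 2 mod 7:
  x = 0: RHS = 2, y in [3, 4]  -> 2 point(s)
  x = 2: RHS = 2, y in [3, 4]  -> 2 point(s)
  x = 4: RHS = 1, y in [1, 6]  -> 2 point(s)
  x = 5: RHS = 2, y in [3, 4]  -> 2 point(s)
Affine points: 8. Add the point at infinity: total = 9.

#E(F_7) = 9


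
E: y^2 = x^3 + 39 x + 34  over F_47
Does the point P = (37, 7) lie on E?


Check whether y^2 = x^3 + 39 x + 34 (mod 47) for (x, y) = (37, 7).
LHS: y^2 = 7^2 mod 47 = 2
RHS: x^3 + 39 x + 34 = 37^3 + 39*37 + 34 mod 47 = 7
LHS != RHS

No, not on the curve


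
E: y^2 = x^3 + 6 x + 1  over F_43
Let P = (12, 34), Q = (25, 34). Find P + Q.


P != Q, so use the chord formula.
s = (y2 - y1) / (x2 - x1) = (0) / (13) mod 43 = 0
x3 = s^2 - x1 - x2 mod 43 = 0^2 - 12 - 25 = 6
y3 = s (x1 - x3) - y1 mod 43 = 0 * (12 - 6) - 34 = 9

P + Q = (6, 9)


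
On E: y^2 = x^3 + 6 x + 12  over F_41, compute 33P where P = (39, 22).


k = 33 = 100001_2 (binary, LSB first: 100001)
Double-and-add from P = (39, 22):
  bit 0 = 1: acc = O + (39, 22) = (39, 22)
  bit 1 = 0: acc unchanged = (39, 22)
  bit 2 = 0: acc unchanged = (39, 22)
  bit 3 = 0: acc unchanged = (39, 22)
  bit 4 = 0: acc unchanged = (39, 22)
  bit 5 = 1: acc = (39, 22) + (38, 7) = (25, 24)

33P = (25, 24)


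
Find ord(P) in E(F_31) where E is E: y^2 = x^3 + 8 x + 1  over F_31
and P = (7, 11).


Compute successive multiples of P until we hit O:
  1P = (7, 11)
  2P = (17, 20)
  3P = (23, 18)
  4P = (11, 26)
  5P = (29, 15)
  6P = (4, 29)
  7P = (25, 4)
  8P = (18, 26)
  ... (continuing to 35P)
  35P = O

ord(P) = 35


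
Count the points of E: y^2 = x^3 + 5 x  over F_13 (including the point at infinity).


For each x in F_13, count y with y^2 = x^3 + 5 x + 0 mod 13:
  x = 0: RHS = 0, y in [0]  -> 1 point(s)
  x = 3: RHS = 3, y in [4, 9]  -> 2 point(s)
  x = 6: RHS = 12, y in [5, 8]  -> 2 point(s)
  x = 7: RHS = 1, y in [1, 12]  -> 2 point(s)
  x = 10: RHS = 10, y in [6, 7]  -> 2 point(s)
Affine points: 9. Add the point at infinity: total = 10.

#E(F_13) = 10


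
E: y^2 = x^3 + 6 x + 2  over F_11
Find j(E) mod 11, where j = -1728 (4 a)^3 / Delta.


Delta = -16(4 a^3 + 27 b^2) mod 11 = 2
-1728 * (4 a)^3 = -1728 * (4*6)^3 mod 11 = 3
j = 3 * 2^(-1) mod 11 = 7

j = 7 (mod 11)


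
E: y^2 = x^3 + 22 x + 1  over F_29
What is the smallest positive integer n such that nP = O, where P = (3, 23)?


Compute successive multiples of P until we hit O:
  1P = (3, 23)
  2P = (0, 1)
  3P = (25, 9)
  4P = (5, 2)
  5P = (8, 15)
  6P = (2, 16)
  7P = (15, 9)
  8P = (18, 9)
  ... (continuing to 18P)
  18P = O

ord(P) = 18


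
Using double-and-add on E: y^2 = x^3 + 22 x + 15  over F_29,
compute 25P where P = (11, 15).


k = 25 = 11001_2 (binary, LSB first: 10011)
Double-and-add from P = (11, 15):
  bit 0 = 1: acc = O + (11, 15) = (11, 15)
  bit 1 = 0: acc unchanged = (11, 15)
  bit 2 = 0: acc unchanged = (11, 15)
  bit 3 = 1: acc = (11, 15) + (1, 3) = (8, 6)
  bit 4 = 1: acc = (8, 6) + (21, 20) = (13, 2)

25P = (13, 2)


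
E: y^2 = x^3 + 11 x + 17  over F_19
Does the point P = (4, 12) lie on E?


Check whether y^2 = x^3 + 11 x + 17 (mod 19) for (x, y) = (4, 12).
LHS: y^2 = 12^2 mod 19 = 11
RHS: x^3 + 11 x + 17 = 4^3 + 11*4 + 17 mod 19 = 11
LHS = RHS

Yes, on the curve


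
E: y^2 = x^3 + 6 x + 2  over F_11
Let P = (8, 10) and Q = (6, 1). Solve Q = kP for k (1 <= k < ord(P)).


Enumerate multiples of P until we hit Q = (6, 1):
  1P = (8, 10)
  2P = (6, 1)
Match found at i = 2.

k = 2


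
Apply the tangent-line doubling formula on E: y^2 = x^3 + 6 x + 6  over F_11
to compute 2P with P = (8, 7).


Doubling: s = (3 x1^2 + a) / (2 y1)
s = (3*8^2 + 6) / (2*7) mod 11 = 0
x3 = s^2 - 2 x1 mod 11 = 0^2 - 2*8 = 6
y3 = s (x1 - x3) - y1 mod 11 = 0 * (8 - 6) - 7 = 4

2P = (6, 4)


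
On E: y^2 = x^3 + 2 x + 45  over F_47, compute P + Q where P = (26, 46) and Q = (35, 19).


P != Q, so use the chord formula.
s = (y2 - y1) / (x2 - x1) = (20) / (9) mod 47 = 44
x3 = s^2 - x1 - x2 mod 47 = 44^2 - 26 - 35 = 42
y3 = s (x1 - x3) - y1 mod 47 = 44 * (26 - 42) - 46 = 2

P + Q = (42, 2)


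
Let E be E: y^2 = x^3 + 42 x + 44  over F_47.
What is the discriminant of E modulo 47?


4 a^3 + 27 b^2 = 4*42^3 + 27*44^2 = 296352 + 52272 = 348624
Delta = -16 * (348624) = -5577984
Delta mod 47 = 23

Delta = 23 (mod 47)


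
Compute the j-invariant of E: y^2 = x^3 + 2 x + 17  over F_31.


Delta = -16(4 a^3 + 27 b^2) mod 31 = 4
-1728 * (4 a)^3 = -1728 * (4*2)^3 mod 31 = 4
j = 4 * 4^(-1) mod 31 = 1

j = 1 (mod 31)


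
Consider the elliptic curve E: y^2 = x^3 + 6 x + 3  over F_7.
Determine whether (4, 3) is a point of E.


Check whether y^2 = x^3 + 6 x + 3 (mod 7) for (x, y) = (4, 3).
LHS: y^2 = 3^2 mod 7 = 2
RHS: x^3 + 6 x + 3 = 4^3 + 6*4 + 3 mod 7 = 0
LHS != RHS

No, not on the curve


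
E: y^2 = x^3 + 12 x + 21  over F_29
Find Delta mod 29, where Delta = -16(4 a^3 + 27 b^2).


4 a^3 + 27 b^2 = 4*12^3 + 27*21^2 = 6912 + 11907 = 18819
Delta = -16 * (18819) = -301104
Delta mod 29 = 3

Delta = 3 (mod 29)


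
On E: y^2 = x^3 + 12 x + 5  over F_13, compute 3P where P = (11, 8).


k = 3 = 11_2 (binary, LSB first: 11)
Double-and-add from P = (11, 8):
  bit 0 = 1: acc = O + (11, 8) = (11, 8)
  bit 1 = 1: acc = (11, 8) + (3, 4) = (9, 6)

3P = (9, 6)


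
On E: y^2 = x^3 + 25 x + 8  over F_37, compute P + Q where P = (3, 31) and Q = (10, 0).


P != Q, so use the chord formula.
s = (y2 - y1) / (x2 - x1) = (6) / (7) mod 37 = 22
x3 = s^2 - x1 - x2 mod 37 = 22^2 - 3 - 10 = 27
y3 = s (x1 - x3) - y1 mod 37 = 22 * (3 - 27) - 31 = 33

P + Q = (27, 33)


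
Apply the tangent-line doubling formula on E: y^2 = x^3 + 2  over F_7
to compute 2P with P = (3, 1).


Doubling: s = (3 x1^2 + a) / (2 y1)
s = (3*3^2 + 0) / (2*1) mod 7 = 3
x3 = s^2 - 2 x1 mod 7 = 3^2 - 2*3 = 3
y3 = s (x1 - x3) - y1 mod 7 = 3 * (3 - 3) - 1 = 6

2P = (3, 6)


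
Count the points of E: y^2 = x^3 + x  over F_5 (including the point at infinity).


For each x in F_5, count y with y^2 = x^3 + 1 x + 0 mod 5:
  x = 0: RHS = 0, y in [0]  -> 1 point(s)
  x = 2: RHS = 0, y in [0]  -> 1 point(s)
  x = 3: RHS = 0, y in [0]  -> 1 point(s)
Affine points: 3. Add the point at infinity: total = 4.

#E(F_5) = 4


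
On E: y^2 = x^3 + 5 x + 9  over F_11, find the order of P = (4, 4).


Compute successive multiples of P until we hit O:
  1P = (4, 4)
  2P = (1, 9)
  3P = (10, 6)
  4P = (2, 4)
  5P = (5, 7)
  6P = (0, 8)
  7P = (8, 0)
  8P = (0, 3)
  ... (continuing to 14P)
  14P = O

ord(P) = 14


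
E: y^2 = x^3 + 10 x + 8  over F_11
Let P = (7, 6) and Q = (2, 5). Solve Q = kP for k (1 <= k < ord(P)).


Enumerate multiples of P until we hit Q = (2, 5):
  1P = (7, 6)
  2P = (6, 8)
  3P = (2, 6)
  4P = (2, 5)
Match found at i = 4.

k = 4


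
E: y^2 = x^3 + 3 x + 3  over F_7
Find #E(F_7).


For each x in F_7, count y with y^2 = x^3 + 3 x + 3 mod 7:
  x = 1: RHS = 0, y in [0]  -> 1 point(s)
  x = 3: RHS = 4, y in [2, 5]  -> 2 point(s)
  x = 4: RHS = 2, y in [3, 4]  -> 2 point(s)
Affine points: 5. Add the point at infinity: total = 6.

#E(F_7) = 6


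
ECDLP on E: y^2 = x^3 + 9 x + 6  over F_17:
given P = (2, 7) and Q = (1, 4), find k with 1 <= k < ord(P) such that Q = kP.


Enumerate multiples of P until we hit Q = (1, 4):
  1P = (2, 7)
  2P = (11, 5)
  3P = (3, 14)
  4P = (10, 5)
  5P = (4, 2)
  6P = (13, 12)
  7P = (6, 2)
  8P = (1, 13)
  9P = (16, 9)
  10P = (7, 2)
  11P = (9, 0)
  12P = (7, 15)
  13P = (16, 8)
  14P = (1, 4)
Match found at i = 14.

k = 14


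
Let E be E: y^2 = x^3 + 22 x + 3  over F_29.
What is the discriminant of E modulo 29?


4 a^3 + 27 b^2 = 4*22^3 + 27*3^2 = 42592 + 243 = 42835
Delta = -16 * (42835) = -685360
Delta mod 29 = 26

Delta = 26 (mod 29)


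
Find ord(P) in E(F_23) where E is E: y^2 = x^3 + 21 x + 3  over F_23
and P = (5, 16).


Compute successive multiples of P until we hit O:
  1P = (5, 16)
  2P = (22, 2)
  3P = (4, 17)
  4P = (15, 17)
  5P = (6, 0)
  6P = (15, 6)
  7P = (4, 6)
  8P = (22, 21)
  ... (continuing to 10P)
  10P = O

ord(P) = 10


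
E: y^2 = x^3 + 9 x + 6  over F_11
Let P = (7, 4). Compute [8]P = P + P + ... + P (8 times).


k = 8 = 1000_2 (binary, LSB first: 0001)
Double-and-add from P = (7, 4):
  bit 0 = 0: acc unchanged = O
  bit 1 = 0: acc unchanged = O
  bit 2 = 0: acc unchanged = O
  bit 3 = 1: acc = O + (6, 1) = (6, 1)

8P = (6, 1)


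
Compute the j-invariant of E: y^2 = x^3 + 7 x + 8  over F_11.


Delta = -16(4 a^3 + 27 b^2) mod 11 = 10
-1728 * (4 a)^3 = -1728 * (4*7)^3 mod 11 = 4
j = 4 * 10^(-1) mod 11 = 7

j = 7 (mod 11)


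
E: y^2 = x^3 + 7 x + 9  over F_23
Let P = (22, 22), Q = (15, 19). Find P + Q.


P != Q, so use the chord formula.
s = (y2 - y1) / (x2 - x1) = (20) / (16) mod 23 = 7
x3 = s^2 - x1 - x2 mod 23 = 7^2 - 22 - 15 = 12
y3 = s (x1 - x3) - y1 mod 23 = 7 * (22 - 12) - 22 = 2

P + Q = (12, 2)


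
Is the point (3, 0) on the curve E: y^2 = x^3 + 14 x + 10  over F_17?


Check whether y^2 = x^3 + 14 x + 10 (mod 17) for (x, y) = (3, 0).
LHS: y^2 = 0^2 mod 17 = 0
RHS: x^3 + 14 x + 10 = 3^3 + 14*3 + 10 mod 17 = 11
LHS != RHS

No, not on the curve


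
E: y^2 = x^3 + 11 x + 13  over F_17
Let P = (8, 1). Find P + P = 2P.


Doubling: s = (3 x1^2 + a) / (2 y1)
s = (3*8^2 + 11) / (2*1) mod 17 = 8
x3 = s^2 - 2 x1 mod 17 = 8^2 - 2*8 = 14
y3 = s (x1 - x3) - y1 mod 17 = 8 * (8 - 14) - 1 = 2

2P = (14, 2)


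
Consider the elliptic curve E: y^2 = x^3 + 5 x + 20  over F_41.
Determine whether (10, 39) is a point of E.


Check whether y^2 = x^3 + 5 x + 20 (mod 41) for (x, y) = (10, 39).
LHS: y^2 = 39^2 mod 41 = 4
RHS: x^3 + 5 x + 20 = 10^3 + 5*10 + 20 mod 41 = 4
LHS = RHS

Yes, on the curve


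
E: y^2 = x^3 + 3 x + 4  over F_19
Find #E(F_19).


For each x in F_19, count y with y^2 = x^3 + 3 x + 4 mod 19:
  x = 0: RHS = 4, y in [2, 17]  -> 2 point(s)
  x = 4: RHS = 4, y in [2, 17]  -> 2 point(s)
  x = 5: RHS = 11, y in [7, 12]  -> 2 point(s)
  x = 7: RHS = 7, y in [8, 11]  -> 2 point(s)
  x = 9: RHS = 0, y in [0]  -> 1 point(s)
  x = 11: RHS = 0, y in [0]  -> 1 point(s)
  x = 12: RHS = 1, y in [1, 18]  -> 2 point(s)
  x = 13: RHS = 17, y in [6, 13]  -> 2 point(s)
  x = 14: RHS = 16, y in [4, 15]  -> 2 point(s)
  x = 15: RHS = 4, y in [2, 17]  -> 2 point(s)
  x = 16: RHS = 6, y in [5, 14]  -> 2 point(s)
  x = 17: RHS = 9, y in [3, 16]  -> 2 point(s)
  x = 18: RHS = 0, y in [0]  -> 1 point(s)
Affine points: 23. Add the point at infinity: total = 24.

#E(F_19) = 24


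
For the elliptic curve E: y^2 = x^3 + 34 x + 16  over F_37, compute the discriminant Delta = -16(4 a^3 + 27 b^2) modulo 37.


4 a^3 + 27 b^2 = 4*34^3 + 27*16^2 = 157216 + 6912 = 164128
Delta = -16 * (164128) = -2626048
Delta mod 37 = 27

Delta = 27 (mod 37)


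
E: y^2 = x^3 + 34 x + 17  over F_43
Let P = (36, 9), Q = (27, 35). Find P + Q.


P != Q, so use the chord formula.
s = (y2 - y1) / (x2 - x1) = (26) / (34) mod 43 = 21
x3 = s^2 - x1 - x2 mod 43 = 21^2 - 36 - 27 = 34
y3 = s (x1 - x3) - y1 mod 43 = 21 * (36 - 34) - 9 = 33

P + Q = (34, 33)


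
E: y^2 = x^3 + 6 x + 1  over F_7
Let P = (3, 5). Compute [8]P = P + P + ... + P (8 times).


k = 8 = 1000_2 (binary, LSB first: 0001)
Double-and-add from P = (3, 5):
  bit 0 = 0: acc unchanged = O
  bit 1 = 0: acc unchanged = O
  bit 2 = 0: acc unchanged = O
  bit 3 = 1: acc = O + (3, 2) = (3, 2)

8P = (3, 2)


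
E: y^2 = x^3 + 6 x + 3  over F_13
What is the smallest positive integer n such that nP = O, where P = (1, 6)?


Compute successive multiples of P until we hit O:
  1P = (1, 6)
  2P = (1, 7)
  3P = O

ord(P) = 3


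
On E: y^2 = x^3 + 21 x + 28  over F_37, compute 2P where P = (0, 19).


Doubling: s = (3 x1^2 + a) / (2 y1)
s = (3*0^2 + 21) / (2*19) mod 37 = 21
x3 = s^2 - 2 x1 mod 37 = 21^2 - 2*0 = 34
y3 = s (x1 - x3) - y1 mod 37 = 21 * (0 - 34) - 19 = 7

2P = (34, 7)


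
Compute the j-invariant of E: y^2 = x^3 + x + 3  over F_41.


Delta = -16(4 a^3 + 27 b^2) mod 41 = 25
-1728 * (4 a)^3 = -1728 * (4*1)^3 mod 41 = 26
j = 26 * 25^(-1) mod 41 = 24

j = 24 (mod 41)


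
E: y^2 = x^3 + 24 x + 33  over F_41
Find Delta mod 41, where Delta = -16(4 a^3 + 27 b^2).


4 a^3 + 27 b^2 = 4*24^3 + 27*33^2 = 55296 + 29403 = 84699
Delta = -16 * (84699) = -1355184
Delta mod 41 = 30

Delta = 30 (mod 41)


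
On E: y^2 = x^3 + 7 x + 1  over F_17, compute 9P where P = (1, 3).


k = 9 = 1001_2 (binary, LSB first: 1001)
Double-and-add from P = (1, 3):
  bit 0 = 1: acc = O + (1, 3) = (1, 3)
  bit 1 = 0: acc unchanged = (1, 3)
  bit 2 = 0: acc unchanged = (1, 3)
  bit 3 = 1: acc = (1, 3) + (6, 15) = (11, 7)

9P = (11, 7)


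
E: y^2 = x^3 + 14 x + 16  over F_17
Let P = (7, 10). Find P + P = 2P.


Doubling: s = (3 x1^2 + a) / (2 y1)
s = (3*7^2 + 14) / (2*10) mod 17 = 14
x3 = s^2 - 2 x1 mod 17 = 14^2 - 2*7 = 12
y3 = s (x1 - x3) - y1 mod 17 = 14 * (7 - 12) - 10 = 5

2P = (12, 5)


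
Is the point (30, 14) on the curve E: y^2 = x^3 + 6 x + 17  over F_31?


Check whether y^2 = x^3 + 6 x + 17 (mod 31) for (x, y) = (30, 14).
LHS: y^2 = 14^2 mod 31 = 10
RHS: x^3 + 6 x + 17 = 30^3 + 6*30 + 17 mod 31 = 10
LHS = RHS

Yes, on the curve


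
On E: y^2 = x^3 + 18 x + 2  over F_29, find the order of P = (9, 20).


Compute successive multiples of P until we hit O:
  1P = (9, 20)
  2P = (11, 9)
  3P = (3, 5)
  4P = (16, 6)
  5P = (8, 7)
  6P = (7, 6)
  7P = (4, 15)
  8P = (17, 1)
  ... (continuing to 27P)
  27P = O

ord(P) = 27


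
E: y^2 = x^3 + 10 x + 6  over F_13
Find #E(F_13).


For each x in F_13, count y with y^2 = x^3 + 10 x + 6 mod 13:
  x = 1: RHS = 4, y in [2, 11]  -> 2 point(s)
  x = 5: RHS = 12, y in [5, 8]  -> 2 point(s)
  x = 6: RHS = 9, y in [3, 10]  -> 2 point(s)
  x = 7: RHS = 3, y in [4, 9]  -> 2 point(s)
  x = 8: RHS = 0, y in [0]  -> 1 point(s)
  x = 10: RHS = 1, y in [1, 12]  -> 2 point(s)
  x = 11: RHS = 4, y in [2, 11]  -> 2 point(s)
Affine points: 13. Add the point at infinity: total = 14.

#E(F_13) = 14


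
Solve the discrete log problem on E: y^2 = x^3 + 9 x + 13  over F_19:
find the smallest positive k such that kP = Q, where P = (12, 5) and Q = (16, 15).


Enumerate multiples of P until we hit Q = (16, 15):
  1P = (12, 5)
  2P = (2, 18)
  3P = (16, 4)
  4P = (16, 15)
Match found at i = 4.

k = 4


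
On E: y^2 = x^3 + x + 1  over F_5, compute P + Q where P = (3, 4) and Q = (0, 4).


P != Q, so use the chord formula.
s = (y2 - y1) / (x2 - x1) = (0) / (2) mod 5 = 0
x3 = s^2 - x1 - x2 mod 5 = 0^2 - 3 - 0 = 2
y3 = s (x1 - x3) - y1 mod 5 = 0 * (3 - 2) - 4 = 1

P + Q = (2, 1)


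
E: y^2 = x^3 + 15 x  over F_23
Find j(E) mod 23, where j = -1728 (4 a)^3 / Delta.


Delta = -16(4 a^3 + 27 b^2) mod 23 = 16
-1728 * (4 a)^3 = -1728 * (4*15)^3 mod 23 = 2
j = 2 * 16^(-1) mod 23 = 3

j = 3 (mod 23)


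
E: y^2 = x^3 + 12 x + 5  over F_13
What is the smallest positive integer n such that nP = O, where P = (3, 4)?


Compute successive multiples of P until we hit O:
  1P = (3, 4)
  2P = (7, 9)
  3P = (7, 4)
  4P = (3, 9)
  5P = O

ord(P) = 5


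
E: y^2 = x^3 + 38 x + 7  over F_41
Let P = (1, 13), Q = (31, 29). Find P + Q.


P != Q, so use the chord formula.
s = (y2 - y1) / (x2 - x1) = (16) / (30) mod 41 = 6
x3 = s^2 - x1 - x2 mod 41 = 6^2 - 1 - 31 = 4
y3 = s (x1 - x3) - y1 mod 41 = 6 * (1 - 4) - 13 = 10

P + Q = (4, 10)


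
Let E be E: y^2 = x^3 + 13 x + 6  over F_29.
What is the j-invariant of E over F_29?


Delta = -16(4 a^3 + 27 b^2) mod 29 = 5
-1728 * (4 a)^3 = -1728 * (4*13)^3 mod 29 = 18
j = 18 * 5^(-1) mod 29 = 21

j = 21 (mod 29)


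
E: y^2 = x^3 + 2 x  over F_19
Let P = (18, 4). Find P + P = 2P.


Doubling: s = (3 x1^2 + a) / (2 y1)
s = (3*18^2 + 2) / (2*4) mod 19 = 3
x3 = s^2 - 2 x1 mod 19 = 3^2 - 2*18 = 11
y3 = s (x1 - x3) - y1 mod 19 = 3 * (18 - 11) - 4 = 17

2P = (11, 17)


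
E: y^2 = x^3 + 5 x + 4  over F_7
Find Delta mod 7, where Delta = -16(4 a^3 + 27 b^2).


4 a^3 + 27 b^2 = 4*5^3 + 27*4^2 = 500 + 432 = 932
Delta = -16 * (932) = -14912
Delta mod 7 = 5

Delta = 5 (mod 7)


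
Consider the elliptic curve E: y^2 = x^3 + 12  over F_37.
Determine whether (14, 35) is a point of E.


Check whether y^2 = x^3 + 0 x + 12 (mod 37) for (x, y) = (14, 35).
LHS: y^2 = 35^2 mod 37 = 4
RHS: x^3 + 0 x + 12 = 14^3 + 0*14 + 12 mod 37 = 18
LHS != RHS

No, not on the curve


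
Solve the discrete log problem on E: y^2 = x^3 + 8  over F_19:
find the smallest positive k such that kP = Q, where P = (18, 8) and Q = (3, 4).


Enumerate multiples of P until we hit Q = (3, 4):
  1P = (18, 8)
  2P = (3, 15)
  3P = (7, 16)
  4P = (14, 15)
  5P = (15, 1)
  6P = (2, 4)
  7P = (5, 0)
  8P = (2, 15)
  9P = (15, 18)
  10P = (14, 4)
  11P = (7, 3)
  12P = (3, 4)
Match found at i = 12.

k = 12


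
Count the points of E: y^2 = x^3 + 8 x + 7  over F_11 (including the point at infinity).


For each x in F_11, count y with y^2 = x^3 + 8 x + 7 mod 11:
  x = 1: RHS = 5, y in [4, 7]  -> 2 point(s)
  x = 2: RHS = 9, y in [3, 8]  -> 2 point(s)
  x = 3: RHS = 3, y in [5, 6]  -> 2 point(s)
  x = 4: RHS = 4, y in [2, 9]  -> 2 point(s)
  x = 8: RHS = 0, y in [0]  -> 1 point(s)
  x = 9: RHS = 5, y in [4, 7]  -> 2 point(s)
  x = 10: RHS = 9, y in [3, 8]  -> 2 point(s)
Affine points: 13. Add the point at infinity: total = 14.

#E(F_11) = 14


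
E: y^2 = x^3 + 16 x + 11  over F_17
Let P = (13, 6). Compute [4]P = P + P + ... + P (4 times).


k = 4 = 100_2 (binary, LSB first: 001)
Double-and-add from P = (13, 6):
  bit 0 = 0: acc unchanged = O
  bit 1 = 0: acc unchanged = O
  bit 2 = 1: acc = O + (10, 7) = (10, 7)

4P = (10, 7)


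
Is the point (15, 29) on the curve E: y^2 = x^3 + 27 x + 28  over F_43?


Check whether y^2 = x^3 + 27 x + 28 (mod 43) for (x, y) = (15, 29).
LHS: y^2 = 29^2 mod 43 = 24
RHS: x^3 + 27 x + 28 = 15^3 + 27*15 + 28 mod 43 = 24
LHS = RHS

Yes, on the curve


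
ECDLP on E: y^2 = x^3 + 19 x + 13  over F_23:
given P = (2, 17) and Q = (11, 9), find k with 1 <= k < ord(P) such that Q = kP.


Enumerate multiples of P until we hit Q = (11, 9):
  1P = (2, 17)
  2P = (22, 4)
  3P = (5, 16)
  4P = (11, 9)
Match found at i = 4.

k = 4


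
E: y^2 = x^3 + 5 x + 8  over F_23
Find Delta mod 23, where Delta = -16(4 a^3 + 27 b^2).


4 a^3 + 27 b^2 = 4*5^3 + 27*8^2 = 500 + 1728 = 2228
Delta = -16 * (2228) = -35648
Delta mod 23 = 2

Delta = 2 (mod 23)


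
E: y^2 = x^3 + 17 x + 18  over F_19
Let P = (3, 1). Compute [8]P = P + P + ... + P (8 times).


k = 8 = 1000_2 (binary, LSB first: 0001)
Double-and-add from P = (3, 1):
  bit 0 = 0: acc unchanged = O
  bit 1 = 0: acc unchanged = O
  bit 2 = 0: acc unchanged = O
  bit 3 = 1: acc = O + (3, 18) = (3, 18)

8P = (3, 18)


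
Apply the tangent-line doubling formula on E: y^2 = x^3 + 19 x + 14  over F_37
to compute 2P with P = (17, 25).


Doubling: s = (3 x1^2 + a) / (2 y1)
s = (3*17^2 + 19) / (2*25) mod 37 = 34
x3 = s^2 - 2 x1 mod 37 = 34^2 - 2*17 = 12
y3 = s (x1 - x3) - y1 mod 37 = 34 * (17 - 12) - 25 = 34

2P = (12, 34)


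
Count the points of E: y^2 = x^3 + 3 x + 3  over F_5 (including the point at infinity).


For each x in F_5, count y with y^2 = x^3 + 3 x + 3 mod 5:
  x = 3: RHS = 4, y in [2, 3]  -> 2 point(s)
  x = 4: RHS = 4, y in [2, 3]  -> 2 point(s)
Affine points: 4. Add the point at infinity: total = 5.

#E(F_5) = 5


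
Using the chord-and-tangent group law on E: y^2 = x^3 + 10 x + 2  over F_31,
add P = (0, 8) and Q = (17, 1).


P != Q, so use the chord formula.
s = (y2 - y1) / (x2 - x1) = (24) / (17) mod 31 = 16
x3 = s^2 - x1 - x2 mod 31 = 16^2 - 0 - 17 = 22
y3 = s (x1 - x3) - y1 mod 31 = 16 * (0 - 22) - 8 = 12

P + Q = (22, 12)


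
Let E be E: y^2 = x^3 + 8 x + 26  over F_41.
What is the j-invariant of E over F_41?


Delta = -16(4 a^3 + 27 b^2) mod 41 = 2
-1728 * (4 a)^3 = -1728 * (4*8)^3 mod 41 = 28
j = 28 * 2^(-1) mod 41 = 14

j = 14 (mod 41)


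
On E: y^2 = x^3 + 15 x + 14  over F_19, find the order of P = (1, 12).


Compute successive multiples of P until we hit O:
  1P = (1, 12)
  2P = (14, 2)
  3P = (11, 3)
  4P = (8, 0)
  5P = (11, 16)
  6P = (14, 17)
  7P = (1, 7)
  8P = O

ord(P) = 8


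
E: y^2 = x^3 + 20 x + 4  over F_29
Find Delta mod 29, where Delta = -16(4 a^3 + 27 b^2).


4 a^3 + 27 b^2 = 4*20^3 + 27*4^2 = 32000 + 432 = 32432
Delta = -16 * (32432) = -518912
Delta mod 29 = 14

Delta = 14 (mod 29)


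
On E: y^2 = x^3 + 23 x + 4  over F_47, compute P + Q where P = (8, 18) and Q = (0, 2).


P != Q, so use the chord formula.
s = (y2 - y1) / (x2 - x1) = (31) / (39) mod 47 = 2
x3 = s^2 - x1 - x2 mod 47 = 2^2 - 8 - 0 = 43
y3 = s (x1 - x3) - y1 mod 47 = 2 * (8 - 43) - 18 = 6

P + Q = (43, 6)


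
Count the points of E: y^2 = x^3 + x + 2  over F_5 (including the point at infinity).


For each x in F_5, count y with y^2 = x^3 + 1 x + 2 mod 5:
  x = 1: RHS = 4, y in [2, 3]  -> 2 point(s)
  x = 4: RHS = 0, y in [0]  -> 1 point(s)
Affine points: 3. Add the point at infinity: total = 4.

#E(F_5) = 4


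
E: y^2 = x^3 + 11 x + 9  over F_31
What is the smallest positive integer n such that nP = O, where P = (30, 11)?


Compute successive multiples of P until we hit O:
  1P = (30, 11)
  2P = (27, 5)
  3P = (9, 0)
  4P = (27, 26)
  5P = (30, 20)
  6P = O

ord(P) = 6


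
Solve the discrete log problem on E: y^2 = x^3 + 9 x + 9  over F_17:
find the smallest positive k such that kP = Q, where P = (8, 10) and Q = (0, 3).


Enumerate multiples of P until we hit Q = (0, 3):
  1P = (8, 10)
  2P = (2, 1)
  3P = (5, 3)
  4P = (0, 3)
Match found at i = 4.

k = 4


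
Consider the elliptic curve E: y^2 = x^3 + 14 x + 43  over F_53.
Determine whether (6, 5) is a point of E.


Check whether y^2 = x^3 + 14 x + 43 (mod 53) for (x, y) = (6, 5).
LHS: y^2 = 5^2 mod 53 = 25
RHS: x^3 + 14 x + 43 = 6^3 + 14*6 + 43 mod 53 = 25
LHS = RHS

Yes, on the curve


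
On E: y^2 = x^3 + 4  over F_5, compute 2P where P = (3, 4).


Doubling: s = (3 x1^2 + a) / (2 y1)
s = (3*3^2 + 0) / (2*4) mod 5 = 4
x3 = s^2 - 2 x1 mod 5 = 4^2 - 2*3 = 0
y3 = s (x1 - x3) - y1 mod 5 = 4 * (3 - 0) - 4 = 3

2P = (0, 3)


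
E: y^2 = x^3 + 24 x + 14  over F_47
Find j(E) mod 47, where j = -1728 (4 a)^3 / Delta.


Delta = -16(4 a^3 + 27 b^2) mod 47 = 14
-1728 * (4 a)^3 = -1728 * (4*24)^3 mod 47 = 41
j = 41 * 14^(-1) mod 47 = 13

j = 13 (mod 47)


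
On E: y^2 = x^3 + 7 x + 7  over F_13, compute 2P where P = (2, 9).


k = 2 = 10_2 (binary, LSB first: 01)
Double-and-add from P = (2, 9):
  bit 0 = 0: acc unchanged = O
  bit 1 = 1: acc = O + (12, 5) = (12, 5)

2P = (12, 5)


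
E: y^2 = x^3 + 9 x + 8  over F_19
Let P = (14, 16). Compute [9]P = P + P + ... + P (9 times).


k = 9 = 1001_2 (binary, LSB first: 1001)
Double-and-add from P = (14, 16):
  bit 0 = 1: acc = O + (14, 16) = (14, 16)
  bit 1 = 0: acc unchanged = (14, 16)
  bit 2 = 0: acc unchanged = (14, 16)
  bit 3 = 1: acc = (14, 16) + (9, 1) = (5, 11)

9P = (5, 11)


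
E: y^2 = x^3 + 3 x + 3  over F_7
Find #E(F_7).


For each x in F_7, count y with y^2 = x^3 + 3 x + 3 mod 7:
  x = 1: RHS = 0, y in [0]  -> 1 point(s)
  x = 3: RHS = 4, y in [2, 5]  -> 2 point(s)
  x = 4: RHS = 2, y in [3, 4]  -> 2 point(s)
Affine points: 5. Add the point at infinity: total = 6.

#E(F_7) = 6


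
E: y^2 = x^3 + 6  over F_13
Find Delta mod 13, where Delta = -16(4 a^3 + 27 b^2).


4 a^3 + 27 b^2 = 4*0^3 + 27*6^2 = 0 + 972 = 972
Delta = -16 * (972) = -15552
Delta mod 13 = 9

Delta = 9 (mod 13)


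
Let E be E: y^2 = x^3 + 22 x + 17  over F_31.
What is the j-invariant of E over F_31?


Delta = -16(4 a^3 + 27 b^2) mod 31 = 21
-1728 * (4 a)^3 = -1728 * (4*22)^3 mod 31 = 23
j = 23 * 21^(-1) mod 31 = 7

j = 7 (mod 31)


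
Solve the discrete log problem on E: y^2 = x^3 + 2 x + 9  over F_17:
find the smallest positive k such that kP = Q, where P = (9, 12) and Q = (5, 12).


Enumerate multiples of P until we hit Q = (5, 12):
  1P = (9, 12)
  2P = (0, 14)
  3P = (7, 14)
  4P = (2, 15)
  5P = (10, 3)
  6P = (11, 6)
  7P = (6, 13)
  8P = (4, 9)
  9P = (3, 12)
  10P = (5, 5)
  11P = (5, 12)
Match found at i = 11.

k = 11


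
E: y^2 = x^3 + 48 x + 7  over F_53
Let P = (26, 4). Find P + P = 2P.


Doubling: s = (3 x1^2 + a) / (2 y1)
s = (3*26^2 + 48) / (2*4) mod 53 = 21
x3 = s^2 - 2 x1 mod 53 = 21^2 - 2*26 = 18
y3 = s (x1 - x3) - y1 mod 53 = 21 * (26 - 18) - 4 = 5

2P = (18, 5)


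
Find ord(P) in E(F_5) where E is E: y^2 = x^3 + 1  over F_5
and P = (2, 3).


Compute successive multiples of P until we hit O:
  1P = (2, 3)
  2P = (0, 1)
  3P = (4, 0)
  4P = (0, 4)
  5P = (2, 2)
  6P = O

ord(P) = 6


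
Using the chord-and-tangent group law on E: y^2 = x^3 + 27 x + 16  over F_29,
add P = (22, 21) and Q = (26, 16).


P != Q, so use the chord formula.
s = (y2 - y1) / (x2 - x1) = (24) / (4) mod 29 = 6
x3 = s^2 - x1 - x2 mod 29 = 6^2 - 22 - 26 = 17
y3 = s (x1 - x3) - y1 mod 29 = 6 * (22 - 17) - 21 = 9

P + Q = (17, 9)


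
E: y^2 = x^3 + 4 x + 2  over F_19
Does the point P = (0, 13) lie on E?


Check whether y^2 = x^3 + 4 x + 2 (mod 19) for (x, y) = (0, 13).
LHS: y^2 = 13^2 mod 19 = 17
RHS: x^3 + 4 x + 2 = 0^3 + 4*0 + 2 mod 19 = 2
LHS != RHS

No, not on the curve


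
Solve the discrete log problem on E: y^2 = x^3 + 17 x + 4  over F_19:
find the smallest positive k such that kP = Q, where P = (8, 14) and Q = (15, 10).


Enumerate multiples of P until we hit Q = (15, 10):
  1P = (8, 14)
  2P = (3, 5)
  3P = (12, 13)
  4P = (5, 9)
  5P = (13, 3)
  6P = (15, 9)
  7P = (0, 2)
  8P = (18, 9)
  9P = (17, 0)
  10P = (18, 10)
  11P = (0, 17)
  12P = (15, 10)
Match found at i = 12.

k = 12


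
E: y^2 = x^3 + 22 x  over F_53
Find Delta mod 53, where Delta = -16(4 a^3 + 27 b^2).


4 a^3 + 27 b^2 = 4*22^3 + 27*0^2 = 42592 + 0 = 42592
Delta = -16 * (42592) = -681472
Delta mod 53 = 2

Delta = 2 (mod 53)


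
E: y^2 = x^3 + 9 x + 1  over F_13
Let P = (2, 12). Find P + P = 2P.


Doubling: s = (3 x1^2 + a) / (2 y1)
s = (3*2^2 + 9) / (2*12) mod 13 = 9
x3 = s^2 - 2 x1 mod 13 = 9^2 - 2*2 = 12
y3 = s (x1 - x3) - y1 mod 13 = 9 * (2 - 12) - 12 = 2

2P = (12, 2)


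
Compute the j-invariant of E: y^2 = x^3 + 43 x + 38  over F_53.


Delta = -16(4 a^3 + 27 b^2) mod 53 = 31
-1728 * (4 a)^3 = -1728 * (4*43)^3 mod 53 = 27
j = 27 * 31^(-1) mod 53 = 6

j = 6 (mod 53)


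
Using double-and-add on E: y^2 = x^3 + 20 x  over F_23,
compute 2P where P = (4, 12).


k = 2 = 10_2 (binary, LSB first: 01)
Double-and-add from P = (4, 12):
  bit 0 = 0: acc unchanged = O
  bit 1 = 1: acc = O + (16, 0) = (16, 0)

2P = (16, 0)


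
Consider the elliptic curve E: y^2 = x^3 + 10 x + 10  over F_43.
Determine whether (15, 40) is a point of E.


Check whether y^2 = x^3 + 10 x + 10 (mod 43) for (x, y) = (15, 40).
LHS: y^2 = 40^2 mod 43 = 9
RHS: x^3 + 10 x + 10 = 15^3 + 10*15 + 10 mod 43 = 9
LHS = RHS

Yes, on the curve


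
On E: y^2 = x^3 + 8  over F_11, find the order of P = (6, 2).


Compute successive multiples of P until we hit O:
  1P = (6, 2)
  2P = (2, 7)
  3P = (8, 6)
  4P = (1, 8)
  5P = (5, 10)
  6P = (9, 0)
  7P = (5, 1)
  8P = (1, 3)
  ... (continuing to 12P)
  12P = O

ord(P) = 12


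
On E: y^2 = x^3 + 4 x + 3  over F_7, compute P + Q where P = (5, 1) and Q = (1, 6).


P != Q, so use the chord formula.
s = (y2 - y1) / (x2 - x1) = (5) / (3) mod 7 = 4
x3 = s^2 - x1 - x2 mod 7 = 4^2 - 5 - 1 = 3
y3 = s (x1 - x3) - y1 mod 7 = 4 * (5 - 3) - 1 = 0

P + Q = (3, 0)


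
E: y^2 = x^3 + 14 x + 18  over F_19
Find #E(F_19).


For each x in F_19, count y with y^2 = x^3 + 14 x + 18 mod 19:
  x = 2: RHS = 16, y in [4, 15]  -> 2 point(s)
  x = 3: RHS = 11, y in [7, 12]  -> 2 point(s)
  x = 4: RHS = 5, y in [9, 10]  -> 2 point(s)
  x = 5: RHS = 4, y in [2, 17]  -> 2 point(s)
  x = 16: RHS = 6, y in [5, 14]  -> 2 point(s)
  x = 17: RHS = 1, y in [1, 18]  -> 2 point(s)
Affine points: 12. Add the point at infinity: total = 13.

#E(F_19) = 13


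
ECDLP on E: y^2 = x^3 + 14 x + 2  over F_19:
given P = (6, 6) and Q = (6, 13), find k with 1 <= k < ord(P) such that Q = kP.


Enumerate multiples of P until we hit Q = (6, 13):
  1P = (6, 6)
  2P = (18, 5)
  3P = (2, 0)
  4P = (18, 14)
  5P = (6, 13)
Match found at i = 5.

k = 5


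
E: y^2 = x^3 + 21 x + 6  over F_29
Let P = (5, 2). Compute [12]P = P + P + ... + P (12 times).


k = 12 = 1100_2 (binary, LSB first: 0011)
Double-and-add from P = (5, 2):
  bit 0 = 0: acc unchanged = O
  bit 1 = 0: acc unchanged = O
  bit 2 = 1: acc = O + (28, 10) = (28, 10)
  bit 3 = 1: acc = (28, 10) + (22, 3) = (15, 10)

12P = (15, 10)


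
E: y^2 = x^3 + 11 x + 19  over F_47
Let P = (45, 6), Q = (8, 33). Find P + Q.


P != Q, so use the chord formula.
s = (y2 - y1) / (x2 - x1) = (27) / (10) mod 47 = 45
x3 = s^2 - x1 - x2 mod 47 = 45^2 - 45 - 8 = 45
y3 = s (x1 - x3) - y1 mod 47 = 45 * (45 - 45) - 6 = 41

P + Q = (45, 41)


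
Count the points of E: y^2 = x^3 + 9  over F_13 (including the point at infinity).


For each x in F_13, count y with y^2 = x^3 + 0 x + 9 mod 13:
  x = 0: RHS = 9, y in [3, 10]  -> 2 point(s)
  x = 1: RHS = 10, y in [6, 7]  -> 2 point(s)
  x = 2: RHS = 4, y in [2, 11]  -> 2 point(s)
  x = 3: RHS = 10, y in [6, 7]  -> 2 point(s)
  x = 5: RHS = 4, y in [2, 11]  -> 2 point(s)
  x = 6: RHS = 4, y in [2, 11]  -> 2 point(s)
  x = 7: RHS = 1, y in [1, 12]  -> 2 point(s)
  x = 8: RHS = 1, y in [1, 12]  -> 2 point(s)
  x = 9: RHS = 10, y in [6, 7]  -> 2 point(s)
  x = 11: RHS = 1, y in [1, 12]  -> 2 point(s)
Affine points: 20. Add the point at infinity: total = 21.

#E(F_13) = 21


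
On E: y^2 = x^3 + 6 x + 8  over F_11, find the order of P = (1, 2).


Compute successive multiples of P until we hit O:
  1P = (1, 2)
  2P = (1, 9)
  3P = O

ord(P) = 3


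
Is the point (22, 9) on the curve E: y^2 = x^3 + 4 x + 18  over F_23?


Check whether y^2 = x^3 + 4 x + 18 (mod 23) for (x, y) = (22, 9).
LHS: y^2 = 9^2 mod 23 = 12
RHS: x^3 + 4 x + 18 = 22^3 + 4*22 + 18 mod 23 = 13
LHS != RHS

No, not on the curve


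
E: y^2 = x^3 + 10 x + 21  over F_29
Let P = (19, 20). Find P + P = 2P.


Doubling: s = (3 x1^2 + a) / (2 y1)
s = (3*19^2 + 10) / (2*20) mod 29 = 15
x3 = s^2 - 2 x1 mod 29 = 15^2 - 2*19 = 13
y3 = s (x1 - x3) - y1 mod 29 = 15 * (19 - 13) - 20 = 12

2P = (13, 12)


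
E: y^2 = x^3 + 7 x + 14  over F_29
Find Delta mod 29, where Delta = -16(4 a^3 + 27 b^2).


4 a^3 + 27 b^2 = 4*7^3 + 27*14^2 = 1372 + 5292 = 6664
Delta = -16 * (6664) = -106624
Delta mod 29 = 9

Delta = 9 (mod 29)


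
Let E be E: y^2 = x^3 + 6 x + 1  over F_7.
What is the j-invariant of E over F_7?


Delta = -16(4 a^3 + 27 b^2) mod 7 = 3
-1728 * (4 a)^3 = -1728 * (4*6)^3 mod 7 = 6
j = 6 * 3^(-1) mod 7 = 2

j = 2 (mod 7)


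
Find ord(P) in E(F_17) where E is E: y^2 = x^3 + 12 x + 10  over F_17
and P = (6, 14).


Compute successive multiples of P until we hit O:
  1P = (6, 14)
  2P = (14, 10)
  3P = (10, 5)
  4P = (5, 5)
  5P = (2, 5)
  6P = (13, 0)
  7P = (2, 12)
  8P = (5, 12)
  ... (continuing to 12P)
  12P = O

ord(P) = 12


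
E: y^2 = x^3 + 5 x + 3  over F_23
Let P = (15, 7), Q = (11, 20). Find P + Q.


P != Q, so use the chord formula.
s = (y2 - y1) / (x2 - x1) = (13) / (19) mod 23 = 14
x3 = s^2 - x1 - x2 mod 23 = 14^2 - 15 - 11 = 9
y3 = s (x1 - x3) - y1 mod 23 = 14 * (15 - 9) - 7 = 8

P + Q = (9, 8)


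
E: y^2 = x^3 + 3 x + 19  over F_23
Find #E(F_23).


For each x in F_23, count y with y^2 = x^3 + 3 x + 19 mod 23:
  x = 1: RHS = 0, y in [0]  -> 1 point(s)
  x = 3: RHS = 9, y in [3, 20]  -> 2 point(s)
  x = 4: RHS = 3, y in [7, 16]  -> 2 point(s)
  x = 6: RHS = 0, y in [0]  -> 1 point(s)
  x = 8: RHS = 3, y in [7, 16]  -> 2 point(s)
  x = 9: RHS = 16, y in [4, 19]  -> 2 point(s)
  x = 11: RHS = 3, y in [7, 16]  -> 2 point(s)
  x = 12: RHS = 12, y in [9, 14]  -> 2 point(s)
  x = 13: RHS = 1, y in [1, 22]  -> 2 point(s)
  x = 15: RHS = 12, y in [9, 14]  -> 2 point(s)
  x = 16: RHS = 0, y in [0]  -> 1 point(s)
  x = 19: RHS = 12, y in [9, 14]  -> 2 point(s)
  x = 20: RHS = 6, y in [11, 12]  -> 2 point(s)
Affine points: 23. Add the point at infinity: total = 24.

#E(F_23) = 24


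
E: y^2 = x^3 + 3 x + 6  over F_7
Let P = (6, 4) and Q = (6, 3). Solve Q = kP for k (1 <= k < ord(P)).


Enumerate multiples of P until we hit Q = (6, 3):
  1P = (6, 4)
  2P = (3, 0)
  3P = (6, 3)
Match found at i = 3.

k = 3


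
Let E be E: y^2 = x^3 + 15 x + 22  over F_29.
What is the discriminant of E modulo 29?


4 a^3 + 27 b^2 = 4*15^3 + 27*22^2 = 13500 + 13068 = 26568
Delta = -16 * (26568) = -425088
Delta mod 29 = 23

Delta = 23 (mod 29)


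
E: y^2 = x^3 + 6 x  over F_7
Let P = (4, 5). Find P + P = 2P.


Doubling: s = (3 x1^2 + a) / (2 y1)
s = (3*4^2 + 6) / (2*5) mod 7 = 4
x3 = s^2 - 2 x1 mod 7 = 4^2 - 2*4 = 1
y3 = s (x1 - x3) - y1 mod 7 = 4 * (4 - 1) - 5 = 0

2P = (1, 0)


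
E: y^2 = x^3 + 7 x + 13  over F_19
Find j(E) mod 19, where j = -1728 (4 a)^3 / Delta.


Delta = -16(4 a^3 + 27 b^2) mod 19 = 2
-1728 * (4 a)^3 = -1728 * (4*7)^3 mod 19 = 7
j = 7 * 2^(-1) mod 19 = 13

j = 13 (mod 19)


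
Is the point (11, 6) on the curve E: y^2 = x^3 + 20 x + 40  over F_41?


Check whether y^2 = x^3 + 20 x + 40 (mod 41) for (x, y) = (11, 6).
LHS: y^2 = 6^2 mod 41 = 36
RHS: x^3 + 20 x + 40 = 11^3 + 20*11 + 40 mod 41 = 33
LHS != RHS

No, not on the curve


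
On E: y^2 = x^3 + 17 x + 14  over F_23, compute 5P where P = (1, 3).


k = 5 = 101_2 (binary, LSB first: 101)
Double-and-add from P = (1, 3):
  bit 0 = 1: acc = O + (1, 3) = (1, 3)
  bit 1 = 0: acc unchanged = (1, 3)
  bit 2 = 1: acc = (1, 3) + (4, 13) = (1, 20)

5P = (1, 20)


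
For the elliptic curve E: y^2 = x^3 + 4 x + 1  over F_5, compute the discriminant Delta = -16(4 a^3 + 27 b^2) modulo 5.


4 a^3 + 27 b^2 = 4*4^3 + 27*1^2 = 256 + 27 = 283
Delta = -16 * (283) = -4528
Delta mod 5 = 2

Delta = 2 (mod 5)


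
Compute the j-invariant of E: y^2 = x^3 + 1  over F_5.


Delta = -16(4 a^3 + 27 b^2) mod 5 = 3
-1728 * (4 a)^3 = -1728 * (4*0)^3 mod 5 = 0
j = 0 * 3^(-1) mod 5 = 0

j = 0 (mod 5)


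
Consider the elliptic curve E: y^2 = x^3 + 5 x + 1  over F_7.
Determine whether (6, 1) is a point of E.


Check whether y^2 = x^3 + 5 x + 1 (mod 7) for (x, y) = (6, 1).
LHS: y^2 = 1^2 mod 7 = 1
RHS: x^3 + 5 x + 1 = 6^3 + 5*6 + 1 mod 7 = 2
LHS != RHS

No, not on the curve


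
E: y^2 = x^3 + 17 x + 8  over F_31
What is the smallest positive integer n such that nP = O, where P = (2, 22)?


Compute successive multiples of P until we hit O:
  1P = (2, 22)
  2P = (14, 18)
  3P = (22, 26)
  4P = (12, 7)
  5P = (27, 0)
  6P = (12, 24)
  7P = (22, 5)
  8P = (14, 13)
  ... (continuing to 10P)
  10P = O

ord(P) = 10


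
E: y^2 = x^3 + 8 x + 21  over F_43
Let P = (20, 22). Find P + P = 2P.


Doubling: s = (3 x1^2 + a) / (2 y1)
s = (3*20^2 + 8) / (2*22) mod 43 = 4
x3 = s^2 - 2 x1 mod 43 = 4^2 - 2*20 = 19
y3 = s (x1 - x3) - y1 mod 43 = 4 * (20 - 19) - 22 = 25

2P = (19, 25)


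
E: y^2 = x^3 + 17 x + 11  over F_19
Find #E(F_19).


For each x in F_19, count y with y^2 = x^3 + 17 x + 11 mod 19:
  x = 0: RHS = 11, y in [7, 12]  -> 2 point(s)
  x = 6: RHS = 6, y in [5, 14]  -> 2 point(s)
  x = 7: RHS = 17, y in [6, 13]  -> 2 point(s)
  x = 9: RHS = 0, y in [0]  -> 1 point(s)
  x = 11: RHS = 9, y in [3, 16]  -> 2 point(s)
  x = 12: RHS = 5, y in [9, 10]  -> 2 point(s)
  x = 13: RHS = 16, y in [4, 15]  -> 2 point(s)
  x = 16: RHS = 9, y in [3, 16]  -> 2 point(s)
  x = 17: RHS = 7, y in [8, 11]  -> 2 point(s)
Affine points: 17. Add the point at infinity: total = 18.

#E(F_19) = 18


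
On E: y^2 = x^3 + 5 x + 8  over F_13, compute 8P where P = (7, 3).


k = 8 = 1000_2 (binary, LSB first: 0001)
Double-and-add from P = (7, 3):
  bit 0 = 0: acc unchanged = O
  bit 1 = 0: acc unchanged = O
  bit 2 = 0: acc unchanged = O
  bit 3 = 1: acc = O + (1, 12) = (1, 12)

8P = (1, 12)


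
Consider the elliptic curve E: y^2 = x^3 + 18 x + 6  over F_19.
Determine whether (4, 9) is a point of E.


Check whether y^2 = x^3 + 18 x + 6 (mod 19) for (x, y) = (4, 9).
LHS: y^2 = 9^2 mod 19 = 5
RHS: x^3 + 18 x + 6 = 4^3 + 18*4 + 6 mod 19 = 9
LHS != RHS

No, not on the curve


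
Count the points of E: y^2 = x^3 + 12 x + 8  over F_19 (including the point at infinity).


For each x in F_19, count y with y^2 = x^3 + 12 x + 8 mod 19:
  x = 4: RHS = 6, y in [5, 14]  -> 2 point(s)
  x = 6: RHS = 11, y in [7, 12]  -> 2 point(s)
  x = 7: RHS = 17, y in [6, 13]  -> 2 point(s)
  x = 9: RHS = 9, y in [3, 16]  -> 2 point(s)
  x = 10: RHS = 7, y in [8, 11]  -> 2 point(s)
  x = 13: RHS = 5, y in [9, 10]  -> 2 point(s)
Affine points: 12. Add the point at infinity: total = 13.

#E(F_19) = 13
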